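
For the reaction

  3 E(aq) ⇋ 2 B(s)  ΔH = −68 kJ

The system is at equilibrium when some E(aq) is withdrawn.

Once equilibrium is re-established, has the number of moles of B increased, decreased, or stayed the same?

Removing E (aq), a reactant, drives the reaction to the left.
The net shift is to the left. B is a product, so its amount decreases.

decreases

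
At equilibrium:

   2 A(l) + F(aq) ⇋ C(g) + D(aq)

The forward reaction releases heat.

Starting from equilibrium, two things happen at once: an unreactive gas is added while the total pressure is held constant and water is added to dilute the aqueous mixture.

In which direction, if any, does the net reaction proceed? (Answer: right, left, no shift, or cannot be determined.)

Adding inert gas at constant total pressure expands the volume and lowers every reacting partial pressure. With Δn_gas = 1 − 0 = +1, Q moves away from K toward the side with fewer gas moles, so the system shifts toward the side with more gas moles — to the right.
Dilution scales every aqueous concentration by the same factor. Δn_aq = 1 − 1 = 0, so Q is unchanged — no shift.
Only the nonzero effect(s) matter; the net shift is to the right.

right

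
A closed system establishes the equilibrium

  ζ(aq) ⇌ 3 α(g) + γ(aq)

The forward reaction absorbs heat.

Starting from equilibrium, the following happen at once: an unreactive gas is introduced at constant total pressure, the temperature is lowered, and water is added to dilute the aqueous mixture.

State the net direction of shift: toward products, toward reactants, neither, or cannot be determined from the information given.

cannot be determined

Adding inert gas at constant total pressure expands the volume and lowers every reacting partial pressure. With Δn_gas = 3 − 0 = +3, Q moves away from K toward the side with fewer gas moles, so the system shifts toward the side with more gas moles — to the right.
The forward reaction is endothermic. Lowering T favours the exothermic direction — shift to the left.
Dilution scales every aqueous concentration by the same factor. Δn_aq = 1 − 1 = 0, so Q is unchanged — no shift.
The individual effects push in opposite directions; without quantitative information the net direction cannot be determined.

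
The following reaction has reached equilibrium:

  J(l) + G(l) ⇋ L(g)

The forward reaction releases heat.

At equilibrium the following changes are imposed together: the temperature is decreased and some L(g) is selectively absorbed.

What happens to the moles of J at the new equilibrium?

The forward reaction is exothermic. Lowering T favours the exothermic direction — shift to the right.
Removing L (g), a product, drives the reaction to the right.
The net shift is to the right. J is a reactant, so its amount decreases.

decreases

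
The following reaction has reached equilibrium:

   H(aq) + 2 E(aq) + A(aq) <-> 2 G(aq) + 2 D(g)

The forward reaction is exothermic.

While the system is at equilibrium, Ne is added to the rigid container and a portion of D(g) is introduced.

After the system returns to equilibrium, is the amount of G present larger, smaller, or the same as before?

At constant volume, adding an inert gas leaves every reacting species' partial pressure unchanged, so Q is unchanged — no shift from this change.
Adding D (g), a product, drives the reaction to the left.
The net shift is to the left. G is a product, so its amount decreases.

decreases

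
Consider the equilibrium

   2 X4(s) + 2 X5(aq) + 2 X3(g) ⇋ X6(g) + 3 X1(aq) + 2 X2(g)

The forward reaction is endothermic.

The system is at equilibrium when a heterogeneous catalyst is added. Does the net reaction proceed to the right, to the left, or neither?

no shift

A catalyst speeds both forward and reverse rates equally; it changes neither Q nor K — no shift from this change.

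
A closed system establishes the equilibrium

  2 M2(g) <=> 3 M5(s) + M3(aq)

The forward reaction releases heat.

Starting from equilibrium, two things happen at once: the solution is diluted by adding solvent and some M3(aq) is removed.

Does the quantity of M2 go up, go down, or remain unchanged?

Dilution lowers every aqueous concentration by the same factor. Δn_aq = 1 − 0 = +1, so the system shifts toward the side with more dissolved moles — to the right.
Removing M3 (aq), a product, drives the reaction to the right.
The net shift is to the right. M2 is a reactant, so its amount decreases.

decreases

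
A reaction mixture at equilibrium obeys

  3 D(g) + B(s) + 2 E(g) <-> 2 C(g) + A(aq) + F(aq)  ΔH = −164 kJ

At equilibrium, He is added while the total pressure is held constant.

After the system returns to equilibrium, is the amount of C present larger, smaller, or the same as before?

Adding inert gas at constant total pressure expands the volume and lowers every reacting partial pressure. With Δn_gas = 2 − 5 = -3, Q moves away from K toward the side with fewer gas moles, so the system shifts toward the side with more gas moles — to the left.
The net shift is to the left. C is a product, so its amount decreases.

decreases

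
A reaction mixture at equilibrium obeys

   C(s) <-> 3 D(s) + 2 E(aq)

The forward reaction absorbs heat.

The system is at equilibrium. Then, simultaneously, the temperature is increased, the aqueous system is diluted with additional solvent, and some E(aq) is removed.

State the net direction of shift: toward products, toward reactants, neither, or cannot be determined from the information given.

right

The forward reaction is endothermic. Raising T favours the endothermic direction — shift to the right.
Dilution lowers every aqueous concentration by the same factor. Δn_aq = 2 − 0 = +2, so the system shifts toward the side with more dissolved moles — to the right.
Removing E (aq), a product, drives the reaction to the right.
All effects act in the same direction — net shift to the right.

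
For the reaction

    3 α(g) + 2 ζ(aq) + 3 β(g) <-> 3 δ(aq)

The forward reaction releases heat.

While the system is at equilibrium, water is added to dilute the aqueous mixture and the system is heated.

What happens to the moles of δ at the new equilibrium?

cannot be determined

Dilution lowers every aqueous concentration by the same factor. Δn_aq = 3 − 2 = +1, so the system shifts toward the side with more dissolved moles — to the right.
The forward reaction is exothermic. Raising T favours the endothermic direction — shift to the left.
The two effects oppose each other, so the net shift — and hence the change in δ — cannot be determined from the given information.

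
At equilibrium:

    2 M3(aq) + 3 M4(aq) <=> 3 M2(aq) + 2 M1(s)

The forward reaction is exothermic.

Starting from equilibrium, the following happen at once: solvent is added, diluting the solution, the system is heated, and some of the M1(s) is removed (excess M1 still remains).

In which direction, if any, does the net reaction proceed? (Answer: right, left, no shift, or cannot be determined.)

Dilution lowers every aqueous concentration by the same factor. Δn_aq = 3 − 5 = -2, so the system shifts toward the side with more dissolved moles — to the left.
The forward reaction is exothermic. Raising T favours the endothermic direction — shift to the left.
M1 is a pure solid; its activity is 1 regardless of amount, so Q is unaffected — no shift from this change.
Only the nonzero effect(s) matter; the net shift is to the left.

left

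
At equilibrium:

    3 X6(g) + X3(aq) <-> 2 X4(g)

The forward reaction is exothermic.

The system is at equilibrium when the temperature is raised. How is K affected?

decreases

K depends on temperature via the van 't Hoff relation. The forward reaction is exothermic, so raising T decreases K.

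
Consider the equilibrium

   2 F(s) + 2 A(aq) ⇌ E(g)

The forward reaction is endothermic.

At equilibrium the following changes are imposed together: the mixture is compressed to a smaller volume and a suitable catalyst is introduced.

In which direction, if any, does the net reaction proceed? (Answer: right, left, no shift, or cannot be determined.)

Gas moles: reactants 0, products 1 (Δn_gas = +1). Compression shifts the system toward the side with fewer moles of gas — to the left.
A catalyst speeds both forward and reverse rates equally; it changes neither Q nor K — no shift from this change.
Only the nonzero effect(s) matter; the net shift is to the left.

left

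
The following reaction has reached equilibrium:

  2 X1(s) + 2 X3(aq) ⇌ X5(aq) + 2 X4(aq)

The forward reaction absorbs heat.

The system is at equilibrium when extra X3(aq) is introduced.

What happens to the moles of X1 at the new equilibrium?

Adding X3 (aq), a reactant, drives the reaction to the right.
The net shift is to the right. X1 is a reactant, so its amount decreases.

decreases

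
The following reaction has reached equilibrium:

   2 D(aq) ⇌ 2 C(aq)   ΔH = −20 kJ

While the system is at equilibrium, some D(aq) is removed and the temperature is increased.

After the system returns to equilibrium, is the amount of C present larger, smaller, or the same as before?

decreases

Removing D (aq), a reactant, drives the reaction to the left.
The forward reaction is exothermic. Raising T favours the endothermic direction — shift to the left.
The net shift is to the left. C is a product, so its amount decreases.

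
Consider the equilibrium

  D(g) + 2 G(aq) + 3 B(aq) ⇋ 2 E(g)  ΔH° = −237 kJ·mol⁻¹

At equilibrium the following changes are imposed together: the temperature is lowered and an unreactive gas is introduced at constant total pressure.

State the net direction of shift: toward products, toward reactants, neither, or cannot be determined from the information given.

The forward reaction is exothermic. Lowering T favours the exothermic direction — shift to the right.
Adding inert gas at constant total pressure expands the volume and lowers every reacting partial pressure. With Δn_gas = 2 − 1 = +1, Q moves away from K toward the side with fewer gas moles, so the system shifts toward the side with more gas moles — to the right.
All effects act in the same direction — net shift to the right.

right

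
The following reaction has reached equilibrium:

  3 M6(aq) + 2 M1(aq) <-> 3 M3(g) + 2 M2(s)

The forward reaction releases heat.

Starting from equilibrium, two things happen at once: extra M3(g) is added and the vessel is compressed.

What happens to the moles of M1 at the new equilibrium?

Adding M3 (g), a product, drives the reaction to the left.
Gas moles: reactants 0, products 3 (Δn_gas = +3). Compression shifts the system toward the side with fewer moles of gas — to the left.
The net shift is to the left. M1 is a reactant, so its amount increases.

increases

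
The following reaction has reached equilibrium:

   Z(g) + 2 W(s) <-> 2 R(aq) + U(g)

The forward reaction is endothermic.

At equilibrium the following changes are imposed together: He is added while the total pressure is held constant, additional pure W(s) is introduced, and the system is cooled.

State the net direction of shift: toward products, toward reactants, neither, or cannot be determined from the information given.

Adding inert gas at constant total pressure expands the volume, scaling every reacting partial pressure by the same factor. Δn_gas = 1 − 1 = 0, so Q is unchanged — no shift.
W is a pure solid; its activity is 1 regardless of amount, so Q is unaffected — no shift from this change.
The forward reaction is endothermic. Lowering T favours the exothermic direction — shift to the left.
Only the nonzero effect(s) matter; the net shift is to the left.

left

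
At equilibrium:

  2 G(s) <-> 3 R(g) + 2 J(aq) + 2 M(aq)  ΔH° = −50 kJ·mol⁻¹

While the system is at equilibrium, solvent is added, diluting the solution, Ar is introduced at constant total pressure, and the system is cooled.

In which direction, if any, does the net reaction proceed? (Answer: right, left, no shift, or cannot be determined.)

Dilution lowers every aqueous concentration by the same factor. Δn_aq = 4 − 0 = +4, so the system shifts toward the side with more dissolved moles — to the right.
Adding inert gas at constant total pressure expands the volume and lowers every reacting partial pressure. With Δn_gas = 3 − 0 = +3, Q moves away from K toward the side with fewer gas moles, so the system shifts toward the side with more gas moles — to the right.
The forward reaction is exothermic. Lowering T favours the exothermic direction — shift to the right.
All effects act in the same direction — net shift to the right.

right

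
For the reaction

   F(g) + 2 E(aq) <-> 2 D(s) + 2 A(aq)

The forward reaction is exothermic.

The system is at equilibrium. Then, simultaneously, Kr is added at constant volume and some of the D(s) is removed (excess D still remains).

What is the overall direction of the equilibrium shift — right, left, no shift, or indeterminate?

no shift

At constant volume, adding an inert gas leaves every reacting species' partial pressure unchanged, so Q is unchanged — no shift from this change.
D is a pure solid; its activity is 1 regardless of amount, so Q is unaffected — no shift from this change.
None of the changes alters Q relative to K, so there is no net shift.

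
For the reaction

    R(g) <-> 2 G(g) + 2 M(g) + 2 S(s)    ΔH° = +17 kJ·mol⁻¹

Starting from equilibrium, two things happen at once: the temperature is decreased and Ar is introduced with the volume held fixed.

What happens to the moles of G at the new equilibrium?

The forward reaction is endothermic. Lowering T favours the exothermic direction — shift to the left.
At constant volume, adding an inert gas leaves every reacting species' partial pressure unchanged, so Q is unchanged — no shift from this change.
The net shift is to the left. G is a product, so its amount decreases.

decreases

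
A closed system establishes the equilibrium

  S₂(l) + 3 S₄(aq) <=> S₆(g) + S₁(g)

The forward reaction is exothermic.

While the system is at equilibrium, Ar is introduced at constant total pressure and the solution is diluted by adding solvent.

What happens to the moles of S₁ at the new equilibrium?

Adding inert gas at constant total pressure expands the volume and lowers every reacting partial pressure. With Δn_gas = 2 − 0 = +2, Q moves away from K toward the side with fewer gas moles, so the system shifts toward the side with more gas moles — to the right.
Dilution lowers every aqueous concentration by the same factor. Δn_aq = 0 − 3 = -3, so the system shifts toward the side with more dissolved moles — to the left.
The two effects oppose each other, so the net shift — and hence the change in S₁ — cannot be determined from the given information.

cannot be determined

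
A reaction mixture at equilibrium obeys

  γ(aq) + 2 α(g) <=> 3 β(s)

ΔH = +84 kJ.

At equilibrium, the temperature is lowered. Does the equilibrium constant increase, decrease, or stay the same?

decreases

K depends on temperature via the van 't Hoff relation. The forward reaction is endothermic, so lowering T decreases K.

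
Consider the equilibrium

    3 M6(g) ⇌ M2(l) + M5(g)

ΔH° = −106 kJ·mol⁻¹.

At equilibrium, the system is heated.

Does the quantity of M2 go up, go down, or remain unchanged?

decreases

The forward reaction is exothermic. Raising T favours the endothermic direction — shift to the left.
The net shift is to the left. M2 is a product, so its amount decreases.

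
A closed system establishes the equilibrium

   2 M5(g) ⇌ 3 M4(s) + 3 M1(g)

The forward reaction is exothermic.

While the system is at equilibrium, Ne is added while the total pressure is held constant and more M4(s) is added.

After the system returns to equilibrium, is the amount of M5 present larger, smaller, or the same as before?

Adding inert gas at constant total pressure expands the volume and lowers every reacting partial pressure. With Δn_gas = 3 − 2 = +1, Q moves away from K toward the side with fewer gas moles, so the system shifts toward the side with more gas moles — to the right.
M4 is a pure solid; its activity is 1 regardless of amount, so Q is unaffected — no shift from this change.
The net shift is to the right. M5 is a reactant, so its amount decreases.

decreases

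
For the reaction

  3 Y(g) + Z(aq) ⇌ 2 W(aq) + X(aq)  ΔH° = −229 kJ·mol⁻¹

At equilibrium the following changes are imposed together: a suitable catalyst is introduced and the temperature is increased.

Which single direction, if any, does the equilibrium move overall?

A catalyst speeds both forward and reverse rates equally; it changes neither Q nor K — no shift from this change.
The forward reaction is exothermic. Raising T favours the endothermic direction — shift to the left.
Only the nonzero effect(s) matter; the net shift is to the left.

left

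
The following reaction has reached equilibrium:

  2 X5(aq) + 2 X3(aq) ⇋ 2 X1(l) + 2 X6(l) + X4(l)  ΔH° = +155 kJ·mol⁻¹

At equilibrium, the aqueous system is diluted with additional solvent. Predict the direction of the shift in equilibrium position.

Dilution lowers every aqueous concentration by the same factor. Δn_aq = 0 − 4 = -4, so the system shifts toward the side with more dissolved moles — to the left.

left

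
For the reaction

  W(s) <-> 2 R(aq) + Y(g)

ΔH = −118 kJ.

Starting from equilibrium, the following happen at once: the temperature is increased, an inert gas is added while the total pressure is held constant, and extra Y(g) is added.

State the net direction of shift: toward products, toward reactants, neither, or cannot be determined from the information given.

The forward reaction is exothermic. Raising T favours the endothermic direction — shift to the left.
Adding inert gas at constant total pressure expands the volume and lowers every reacting partial pressure. With Δn_gas = 1 − 0 = +1, Q moves away from K toward the side with fewer gas moles, so the system shifts toward the side with more gas moles — to the right.
Adding Y (g), a product, drives the reaction to the left.
The individual effects push in opposite directions; without quantitative information the net direction cannot be determined.

cannot be determined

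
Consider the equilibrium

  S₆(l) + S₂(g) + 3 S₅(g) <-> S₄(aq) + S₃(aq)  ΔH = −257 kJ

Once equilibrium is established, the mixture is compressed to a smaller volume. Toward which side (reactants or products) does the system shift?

Gas moles: reactants 4, products 0 (Δn_gas = -4). Compression shifts the system toward the side with fewer moles of gas — to the right.

right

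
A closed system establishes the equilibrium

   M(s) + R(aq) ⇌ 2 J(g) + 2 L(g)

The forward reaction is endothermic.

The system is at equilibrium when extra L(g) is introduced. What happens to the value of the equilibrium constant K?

unchanged

The equilibrium constant depends only on temperature. This perturbation may move the position of equilibrium, but since T is unchanged, K itself is unchanged.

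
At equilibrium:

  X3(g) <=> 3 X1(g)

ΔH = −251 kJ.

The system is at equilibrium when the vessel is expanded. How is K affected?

The equilibrium constant depends only on temperature. This perturbation may move the position of equilibrium, but since T is unchanged, K itself is unchanged.

unchanged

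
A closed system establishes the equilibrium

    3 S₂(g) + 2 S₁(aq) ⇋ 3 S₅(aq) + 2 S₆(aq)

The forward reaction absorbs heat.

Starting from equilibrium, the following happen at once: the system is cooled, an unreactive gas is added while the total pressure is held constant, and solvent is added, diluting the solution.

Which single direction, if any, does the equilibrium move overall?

cannot be determined

The forward reaction is endothermic. Lowering T favours the exothermic direction — shift to the left.
Adding inert gas at constant total pressure expands the volume and lowers every reacting partial pressure. With Δn_gas = 0 − 3 = -3, Q moves away from K toward the side with fewer gas moles, so the system shifts toward the side with more gas moles — to the left.
Dilution lowers every aqueous concentration by the same factor. Δn_aq = 5 − 2 = +3, so the system shifts toward the side with more dissolved moles — to the right.
The individual effects push in opposite directions; without quantitative information the net direction cannot be determined.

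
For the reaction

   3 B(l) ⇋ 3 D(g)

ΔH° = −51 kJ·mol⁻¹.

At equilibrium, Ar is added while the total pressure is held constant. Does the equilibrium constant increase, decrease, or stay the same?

unchanged

The equilibrium constant depends only on temperature. This perturbation may move the position of equilibrium, but since T is unchanged, K itself is unchanged.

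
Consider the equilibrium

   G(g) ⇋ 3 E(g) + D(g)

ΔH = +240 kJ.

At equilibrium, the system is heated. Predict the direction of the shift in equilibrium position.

right

The forward reaction is endothermic. Raising T favours the endothermic direction — shift to the right.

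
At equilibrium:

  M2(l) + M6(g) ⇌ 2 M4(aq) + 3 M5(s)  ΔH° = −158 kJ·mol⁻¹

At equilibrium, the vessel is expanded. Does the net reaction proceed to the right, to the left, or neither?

left

Gas moles: reactants 1, products 0 (Δn_gas = -1). Expansion shifts the system toward the side with more moles of gas — to the left.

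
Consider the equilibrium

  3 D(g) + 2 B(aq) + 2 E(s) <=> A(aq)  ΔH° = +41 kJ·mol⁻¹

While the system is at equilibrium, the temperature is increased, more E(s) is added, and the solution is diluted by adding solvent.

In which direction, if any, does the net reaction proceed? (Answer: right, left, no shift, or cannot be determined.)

The forward reaction is endothermic. Raising T favours the endothermic direction — shift to the right.
E is a pure solid; its activity is 1 regardless of amount, so Q is unaffected — no shift from this change.
Dilution lowers every aqueous concentration by the same factor. Δn_aq = 1 − 2 = -1, so the system shifts toward the side with more dissolved moles — to the left.
The individual effects push in opposite directions; without quantitative information the net direction cannot be determined.

cannot be determined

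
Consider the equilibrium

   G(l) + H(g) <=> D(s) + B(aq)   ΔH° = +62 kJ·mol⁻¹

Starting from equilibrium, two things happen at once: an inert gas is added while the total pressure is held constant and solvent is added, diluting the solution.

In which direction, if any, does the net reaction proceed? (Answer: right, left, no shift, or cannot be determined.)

cannot be determined

Adding inert gas at constant total pressure expands the volume and lowers every reacting partial pressure. With Δn_gas = 0 − 1 = -1, Q moves away from K toward the side with fewer gas moles, so the system shifts toward the side with more gas moles — to the left.
Dilution lowers every aqueous concentration by the same factor. Δn_aq = 1 − 0 = +1, so the system shifts toward the side with more dissolved moles — to the right.
The individual effects push in opposite directions; without quantitative information the net direction cannot be determined.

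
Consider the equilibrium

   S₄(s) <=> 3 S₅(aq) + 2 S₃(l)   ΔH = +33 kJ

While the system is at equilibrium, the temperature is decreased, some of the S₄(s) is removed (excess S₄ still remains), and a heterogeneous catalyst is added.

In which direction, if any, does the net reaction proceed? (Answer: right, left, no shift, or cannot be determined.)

left

The forward reaction is endothermic. Lowering T favours the exothermic direction — shift to the left.
S₄ is a pure solid; its activity is 1 regardless of amount, so Q is unaffected — no shift from this change.
A catalyst speeds both forward and reverse rates equally; it changes neither Q nor K — no shift from this change.
Only the nonzero effect(s) matter; the net shift is to the left.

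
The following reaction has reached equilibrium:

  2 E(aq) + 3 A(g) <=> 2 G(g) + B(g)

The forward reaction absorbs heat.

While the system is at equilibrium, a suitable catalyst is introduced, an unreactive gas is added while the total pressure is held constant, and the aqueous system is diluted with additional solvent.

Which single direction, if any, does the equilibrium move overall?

left

A catalyst speeds both forward and reverse rates equally; it changes neither Q nor K — no shift from this change.
Adding inert gas at constant total pressure expands the volume, scaling every reacting partial pressure by the same factor. Δn_gas = 3 − 3 = 0, so Q is unchanged — no shift.
Dilution lowers every aqueous concentration by the same factor. Δn_aq = 0 − 2 = -2, so the system shifts toward the side with more dissolved moles — to the left.
Only the nonzero effect(s) matter; the net shift is to the left.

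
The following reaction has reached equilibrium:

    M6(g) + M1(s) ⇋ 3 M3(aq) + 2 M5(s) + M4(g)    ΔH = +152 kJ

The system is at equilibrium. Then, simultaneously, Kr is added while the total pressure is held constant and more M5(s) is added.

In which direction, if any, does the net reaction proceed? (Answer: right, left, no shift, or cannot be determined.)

no shift

Adding inert gas at constant total pressure expands the volume, scaling every reacting partial pressure by the same factor. Δn_gas = 1 − 1 = 0, so Q is unchanged — no shift.
M5 is a pure solid; its activity is 1 regardless of amount, so Q is unaffected — no shift from this change.
None of the changes alters Q relative to K, so there is no net shift.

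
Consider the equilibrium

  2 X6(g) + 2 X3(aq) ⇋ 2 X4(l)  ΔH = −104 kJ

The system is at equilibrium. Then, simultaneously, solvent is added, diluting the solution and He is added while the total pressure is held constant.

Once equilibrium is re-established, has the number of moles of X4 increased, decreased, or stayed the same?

Dilution lowers every aqueous concentration by the same factor. Δn_aq = 0 − 2 = -2, so the system shifts toward the side with more dissolved moles — to the left.
Adding inert gas at constant total pressure expands the volume and lowers every reacting partial pressure. With Δn_gas = 0 − 2 = -2, Q moves away from K toward the side with fewer gas moles, so the system shifts toward the side with more gas moles — to the left.
The net shift is to the left. X4 is a product, so its amount decreases.

decreases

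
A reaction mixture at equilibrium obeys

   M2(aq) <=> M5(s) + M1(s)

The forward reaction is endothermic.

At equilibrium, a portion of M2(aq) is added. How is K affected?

unchanged

The equilibrium constant depends only on temperature. This perturbation may move the position of equilibrium, but since T is unchanged, K itself is unchanged.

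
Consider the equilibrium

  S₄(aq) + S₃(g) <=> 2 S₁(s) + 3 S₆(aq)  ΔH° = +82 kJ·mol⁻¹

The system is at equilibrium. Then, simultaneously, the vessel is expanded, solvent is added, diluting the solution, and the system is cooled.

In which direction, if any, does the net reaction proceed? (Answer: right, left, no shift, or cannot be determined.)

cannot be determined

Gas moles: reactants 1, products 0 (Δn_gas = -1). Expansion shifts the system toward the side with more moles of gas — to the left.
Dilution lowers every aqueous concentration by the same factor. Δn_aq = 3 − 1 = +2, so the system shifts toward the side with more dissolved moles — to the right.
The forward reaction is endothermic. Lowering T favours the exothermic direction — shift to the left.
The individual effects push in opposite directions; without quantitative information the net direction cannot be determined.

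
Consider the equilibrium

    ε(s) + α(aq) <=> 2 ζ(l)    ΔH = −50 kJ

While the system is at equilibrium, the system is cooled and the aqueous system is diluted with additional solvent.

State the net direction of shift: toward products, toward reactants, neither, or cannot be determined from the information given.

The forward reaction is exothermic. Lowering T favours the exothermic direction — shift to the right.
Dilution lowers every aqueous concentration by the same factor. Δn_aq = 0 − 1 = -1, so the system shifts toward the side with more dissolved moles — to the left.
The individual effects push in opposite directions; without quantitative information the net direction cannot be determined.

cannot be determined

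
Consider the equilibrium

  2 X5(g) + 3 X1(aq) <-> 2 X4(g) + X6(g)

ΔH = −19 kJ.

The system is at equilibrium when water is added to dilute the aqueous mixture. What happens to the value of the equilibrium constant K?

The equilibrium constant depends only on temperature. This perturbation may move the position of equilibrium, but since T is unchanged, K itself is unchanged.

unchanged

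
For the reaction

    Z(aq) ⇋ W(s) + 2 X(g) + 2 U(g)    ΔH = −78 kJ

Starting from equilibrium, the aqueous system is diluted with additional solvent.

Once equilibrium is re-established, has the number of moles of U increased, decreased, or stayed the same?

decreases

Dilution lowers every aqueous concentration by the same factor. Δn_aq = 0 − 1 = -1, so the system shifts toward the side with more dissolved moles — to the left.
The net shift is to the left. U is a product, so its amount decreases.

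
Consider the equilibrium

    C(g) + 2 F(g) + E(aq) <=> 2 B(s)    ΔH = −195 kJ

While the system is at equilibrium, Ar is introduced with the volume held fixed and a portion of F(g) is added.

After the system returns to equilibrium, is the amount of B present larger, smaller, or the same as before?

increases

At constant volume, adding an inert gas leaves every reacting species' partial pressure unchanged, so Q is unchanged — no shift from this change.
Adding F (g), a reactant, drives the reaction to the right.
The net shift is to the right. B is a product, so its amount increases.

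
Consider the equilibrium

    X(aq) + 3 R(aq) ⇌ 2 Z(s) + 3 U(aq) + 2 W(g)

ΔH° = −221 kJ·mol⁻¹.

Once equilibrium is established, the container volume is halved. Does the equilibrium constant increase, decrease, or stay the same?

unchanged

The equilibrium constant depends only on temperature. This perturbation may move the position of equilibrium, but since T is unchanged, K itself is unchanged.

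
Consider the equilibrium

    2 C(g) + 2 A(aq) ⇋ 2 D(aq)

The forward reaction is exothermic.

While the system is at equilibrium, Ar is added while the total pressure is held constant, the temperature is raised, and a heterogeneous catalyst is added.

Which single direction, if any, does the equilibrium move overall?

left

Adding inert gas at constant total pressure expands the volume and lowers every reacting partial pressure. With Δn_gas = 0 − 2 = -2, Q moves away from K toward the side with fewer gas moles, so the system shifts toward the side with more gas moles — to the left.
The forward reaction is exothermic. Raising T favours the endothermic direction — shift to the left.
A catalyst speeds both forward and reverse rates equally; it changes neither Q nor K — no shift from this change.
Only the nonzero effect(s) matter; the net shift is to the left.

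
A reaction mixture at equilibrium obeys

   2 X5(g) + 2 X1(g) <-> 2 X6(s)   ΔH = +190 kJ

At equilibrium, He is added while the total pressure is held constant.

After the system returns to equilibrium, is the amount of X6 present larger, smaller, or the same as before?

decreases

Adding inert gas at constant total pressure expands the volume and lowers every reacting partial pressure. With Δn_gas = 0 − 4 = -4, Q moves away from K toward the side with fewer gas moles, so the system shifts toward the side with more gas moles — to the left.
The net shift is to the left. X6 is a product, so its amount decreases.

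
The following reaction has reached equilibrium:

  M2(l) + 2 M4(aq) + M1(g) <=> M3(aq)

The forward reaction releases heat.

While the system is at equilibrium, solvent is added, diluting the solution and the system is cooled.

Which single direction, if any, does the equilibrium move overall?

cannot be determined

Dilution lowers every aqueous concentration by the same factor. Δn_aq = 1 − 2 = -1, so the system shifts toward the side with more dissolved moles — to the left.
The forward reaction is exothermic. Lowering T favours the exothermic direction — shift to the right.
The individual effects push in opposite directions; without quantitative information the net direction cannot be determined.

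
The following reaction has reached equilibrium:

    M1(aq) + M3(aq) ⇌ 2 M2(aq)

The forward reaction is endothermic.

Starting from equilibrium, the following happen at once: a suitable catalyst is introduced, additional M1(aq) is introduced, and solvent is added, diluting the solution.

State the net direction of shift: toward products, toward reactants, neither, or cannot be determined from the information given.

A catalyst speeds both forward and reverse rates equally; it changes neither Q nor K — no shift from this change.
Adding M1 (aq), a reactant, drives the reaction to the right.
Dilution scales every aqueous concentration by the same factor. Δn_aq = 2 − 2 = 0, so Q is unchanged — no shift.
Only the nonzero effect(s) matter; the net shift is to the right.

right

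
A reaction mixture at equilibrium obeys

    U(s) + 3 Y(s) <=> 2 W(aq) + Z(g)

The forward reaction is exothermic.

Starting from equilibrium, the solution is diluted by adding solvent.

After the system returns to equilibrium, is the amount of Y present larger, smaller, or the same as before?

Dilution lowers every aqueous concentration by the same factor. Δn_aq = 2 − 0 = +2, so the system shifts toward the side with more dissolved moles — to the right.
The net shift is to the right. Y is a reactant, so its amount decreases.

decreases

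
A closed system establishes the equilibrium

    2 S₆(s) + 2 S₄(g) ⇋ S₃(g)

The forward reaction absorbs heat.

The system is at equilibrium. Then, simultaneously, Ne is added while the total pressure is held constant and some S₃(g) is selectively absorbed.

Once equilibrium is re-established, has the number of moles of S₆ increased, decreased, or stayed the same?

cannot be determined

Adding inert gas at constant total pressure expands the volume and lowers every reacting partial pressure. With Δn_gas = 1 − 2 = -1, Q moves away from K toward the side with fewer gas moles, so the system shifts toward the side with more gas moles — to the left.
Removing S₃ (g), a product, drives the reaction to the right.
The two effects oppose each other, so the net shift — and hence the change in S₆ — cannot be determined from the given information.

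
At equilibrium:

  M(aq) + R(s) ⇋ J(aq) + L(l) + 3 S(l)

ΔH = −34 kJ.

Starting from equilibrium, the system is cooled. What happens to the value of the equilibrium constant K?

K depends on temperature via the van 't Hoff relation. The forward reaction is exothermic, so lowering T increases K.

increases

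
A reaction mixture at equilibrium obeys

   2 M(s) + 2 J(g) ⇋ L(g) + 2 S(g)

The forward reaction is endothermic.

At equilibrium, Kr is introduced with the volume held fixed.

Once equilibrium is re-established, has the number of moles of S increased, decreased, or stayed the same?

At constant volume, adding an inert gas leaves every reacting species' partial pressure unchanged, so Q is unchanged — no shift from this change.
No net shift occurs, so the amount of S is unchanged.

unchanged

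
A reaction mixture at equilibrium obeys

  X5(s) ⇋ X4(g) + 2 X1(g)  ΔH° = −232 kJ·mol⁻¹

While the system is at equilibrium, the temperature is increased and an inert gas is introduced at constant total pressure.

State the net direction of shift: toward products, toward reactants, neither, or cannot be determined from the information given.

The forward reaction is exothermic. Raising T favours the endothermic direction — shift to the left.
Adding inert gas at constant total pressure expands the volume and lowers every reacting partial pressure. With Δn_gas = 3 − 0 = +3, Q moves away from K toward the side with fewer gas moles, so the system shifts toward the side with more gas moles — to the right.
The individual effects push in opposite directions; without quantitative information the net direction cannot be determined.

cannot be determined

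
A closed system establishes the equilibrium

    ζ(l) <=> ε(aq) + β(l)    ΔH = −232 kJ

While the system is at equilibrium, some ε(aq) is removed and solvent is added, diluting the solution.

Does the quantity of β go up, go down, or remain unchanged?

Removing ε (aq), a product, drives the reaction to the right.
Dilution lowers every aqueous concentration by the same factor. Δn_aq = 1 − 0 = +1, so the system shifts toward the side with more dissolved moles — to the right.
The net shift is to the right. β is a product, so its amount increases.

increases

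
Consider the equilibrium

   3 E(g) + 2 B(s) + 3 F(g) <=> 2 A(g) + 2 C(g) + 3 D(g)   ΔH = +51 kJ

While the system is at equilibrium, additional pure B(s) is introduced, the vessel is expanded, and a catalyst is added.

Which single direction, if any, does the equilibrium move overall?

right

B is a pure solid; its activity is 1 regardless of amount, so Q is unaffected — no shift from this change.
Gas moles: reactants 6, products 7 (Δn_gas = +1). Expansion shifts the system toward the side with more moles of gas — to the right.
A catalyst speeds both forward and reverse rates equally; it changes neither Q nor K — no shift from this change.
Only the nonzero effect(s) matter; the net shift is to the right.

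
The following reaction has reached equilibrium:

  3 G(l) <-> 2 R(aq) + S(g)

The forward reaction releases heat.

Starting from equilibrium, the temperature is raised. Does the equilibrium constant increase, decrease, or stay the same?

K depends on temperature via the van 't Hoff relation. The forward reaction is exothermic, so raising T decreases K.

decreases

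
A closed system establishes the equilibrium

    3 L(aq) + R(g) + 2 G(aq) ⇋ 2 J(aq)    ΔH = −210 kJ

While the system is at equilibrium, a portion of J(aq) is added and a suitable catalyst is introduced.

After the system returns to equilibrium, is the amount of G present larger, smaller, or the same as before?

Adding J (aq), a product, drives the reaction to the left.
A catalyst speeds both forward and reverse rates equally; it changes neither Q nor K — no shift from this change.
The net shift is to the left. G is a reactant, so its amount increases.

increases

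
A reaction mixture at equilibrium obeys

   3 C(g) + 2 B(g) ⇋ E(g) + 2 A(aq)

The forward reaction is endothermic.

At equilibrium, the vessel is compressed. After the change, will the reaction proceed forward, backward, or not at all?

right

Gas moles: reactants 5, products 1 (Δn_gas = -4). Compression shifts the system toward the side with fewer moles of gas — to the right.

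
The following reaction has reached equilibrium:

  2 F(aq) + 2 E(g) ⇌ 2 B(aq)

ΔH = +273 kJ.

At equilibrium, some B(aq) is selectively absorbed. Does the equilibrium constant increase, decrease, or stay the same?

unchanged

The equilibrium constant depends only on temperature. This perturbation may move the position of equilibrium, but since T is unchanged, K itself is unchanged.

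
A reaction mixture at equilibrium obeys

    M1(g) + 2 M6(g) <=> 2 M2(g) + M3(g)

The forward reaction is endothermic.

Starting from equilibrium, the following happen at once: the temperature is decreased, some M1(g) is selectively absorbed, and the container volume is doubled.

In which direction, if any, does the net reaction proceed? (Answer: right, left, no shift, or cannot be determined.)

The forward reaction is endothermic. Lowering T favours the exothermic direction — shift to the left.
Removing M1 (g), a reactant, drives the reaction to the left.
Gas moles: reactants 3, products 3. Δn_gas = 0, so a volume change leaves Q equal to K — no shift from this change.
Only the nonzero effect(s) matter; the net shift is to the left.

left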